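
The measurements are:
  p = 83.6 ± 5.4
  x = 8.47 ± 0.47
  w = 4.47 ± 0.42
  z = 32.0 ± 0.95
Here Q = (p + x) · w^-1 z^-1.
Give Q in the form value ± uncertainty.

0.644 ± 0.0739

Let u = p + x = 92.1. δu = √(δp² + δx²) = √(29.2 + 0.221) = 5.42, so δu/u = 0.0589.
Q is then a monomial in u, w, z:
δQ/Q = √((δu/u)² + (-1·δw/w)² + (-1·δz/z)²) = √(0.00347 + 0.00883 + 0.000881) = 0.115
Q = 0.644, so δQ = 0.115 × 0.644 = 0.0739.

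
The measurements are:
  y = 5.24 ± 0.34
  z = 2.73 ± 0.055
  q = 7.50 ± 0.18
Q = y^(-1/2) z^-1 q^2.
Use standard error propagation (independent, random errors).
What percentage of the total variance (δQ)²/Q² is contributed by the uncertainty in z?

(δQ/Q)² = (−½·δy/y)² + (-1·δz/z)² + (2·δq/q)²
  y term: (-0.5×0.0649)² = 0.00105
  z term: (-1×0.0201)² = 0.000406
  q term: (2×0.0240)² = 0.00230
Total = 0.00376. Share from z = 0.000406/0.00376 = 0.108.

10.8%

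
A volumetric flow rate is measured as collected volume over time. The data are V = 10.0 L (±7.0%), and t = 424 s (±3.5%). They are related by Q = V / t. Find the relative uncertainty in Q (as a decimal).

0.0783

Each factor contributes (exponent × relative error)² to (δQ/Q)²:
  (1·δV/V)² = (1×0.0700)² = 0.00490;  (-1·δt/t)² = (-1×0.0350)² = 0.00123
δQ/Q = √(0.00613) = 0.0783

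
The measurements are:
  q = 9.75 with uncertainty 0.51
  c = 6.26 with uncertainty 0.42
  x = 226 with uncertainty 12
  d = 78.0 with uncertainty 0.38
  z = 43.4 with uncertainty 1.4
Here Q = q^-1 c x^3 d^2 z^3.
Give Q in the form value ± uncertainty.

(3.69 ± 0.756) × 10^15

Q is a product of powers, so relative uncertainties combine in quadrature:
  (-1·δq/q)² = (-1×0.0523)² = 0.00274;  (1·δc/c)² = (1×0.0671)² = 0.00450;  (3·δx/x)² = (3×0.0531)² = 0.0254;  (2·δd/d)² = (2×0.00487)² = 9.49e-05;  (3·δz/z)² = (3×0.0323)² = 0.00937
δQ/Q = √(0.0421) = 0.205
Q = 3.69e+15, so δQ = 0.205 × 3.69e+15 = 7.56e+14.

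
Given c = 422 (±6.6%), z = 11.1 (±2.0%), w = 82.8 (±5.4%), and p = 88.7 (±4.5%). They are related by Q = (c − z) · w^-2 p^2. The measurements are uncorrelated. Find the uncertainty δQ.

73.6

Let u = c − z = 411. δu = √(δc² + δz²) = √(776 + 0.0493) = 27.9, so δu/u = 0.0678.
Q is then a monomial in u, w, p:
δQ/Q = √((δu/u)² + (-2·δw/w)² + (2·δp/p)²) = √(0.00459 + 0.0117 + 0.00810) = 0.156
Q = 472, so δQ = 0.156 × 472 = 73.6.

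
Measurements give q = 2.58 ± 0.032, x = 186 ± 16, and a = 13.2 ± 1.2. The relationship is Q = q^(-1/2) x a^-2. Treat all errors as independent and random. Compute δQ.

Products/powers → add relative errors in quadrature, weighted by exponent:
  (−½·δq/q)² = (-0.5×0.0124)² = 3.85e-05;  (1·δx/x)² = (1×0.0860)² = 0.00740;  (-2·δa/a)² = (-2×0.0909)² = 0.0331
δQ/Q = √(0.0405) = 0.201
Q = 0.665, so δQ = 0.201 × 0.665 = 0.134.

0.134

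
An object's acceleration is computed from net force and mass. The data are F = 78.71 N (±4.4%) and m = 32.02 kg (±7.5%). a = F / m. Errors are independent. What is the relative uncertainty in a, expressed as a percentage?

8.70%

Relative error in a monomial: (δa/a)² = Σ (nᵢ · δxᵢ/xᵢ)².
  (1·δF/F)² = (1×0.0440)² = 0.00194;  (-1·δm/m)² = (-1×0.0750)² = 0.00562
δa/a = √(0.00756) = 0.0870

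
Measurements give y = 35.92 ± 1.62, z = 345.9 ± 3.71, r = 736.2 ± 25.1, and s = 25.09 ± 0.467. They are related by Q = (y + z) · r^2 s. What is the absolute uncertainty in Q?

Let u = y + z = 381.8. δu = √(δy² + δz²) = √(2.62 + 13.8) = 4.05, so δu/u = 0.0106.
Q is then a monomial in u, r, s:
δQ/Q = √((δu/u)² + (2·δr/r)² + (1·δs/s)²) = √(0.000112 + 0.00465 + 0.000346) = 0.0715
Q = 5.192e+09, so δQ = 0.0715 × 5.192e+09 = 3.71e+08.

3.71e+08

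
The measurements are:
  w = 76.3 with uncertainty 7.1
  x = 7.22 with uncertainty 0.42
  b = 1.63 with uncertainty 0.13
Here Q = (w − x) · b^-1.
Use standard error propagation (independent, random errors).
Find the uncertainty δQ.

5.52

Let u = w − x = 69.1. δu = √(δw² + δx²) = √(50.4 + 0.176) = 7.11, so δu/u = 0.103.
Q is then a monomial in u, b:
δQ/Q = √((δu/u)² + (-1·δb/b)²) = √(0.0106 + 0.00636) = 0.130
Q = 42.4, so δQ = 0.130 × 42.4 = 5.52.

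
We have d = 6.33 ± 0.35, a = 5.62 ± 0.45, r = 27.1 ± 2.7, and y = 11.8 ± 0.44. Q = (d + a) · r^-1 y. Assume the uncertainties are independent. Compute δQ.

0.607

Let u = d + a = 11.9. δu = √(δd² + δa²) = √(0.122 + 0.203) = 0.570, so δu/u = 0.0477.
Q is then a monomial in u, r, y:
δQ/Q = √((δu/u)² + (-1·δr/r)² + (1·δy/y)²) = √(0.00228 + 0.00993 + 0.00139) = 0.117
Q = 5.20, so δQ = 0.117 × 5.20 = 0.607.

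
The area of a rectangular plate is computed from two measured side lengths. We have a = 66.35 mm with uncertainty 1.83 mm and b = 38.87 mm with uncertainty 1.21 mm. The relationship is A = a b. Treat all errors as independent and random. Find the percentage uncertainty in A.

Products/powers → add relative errors in quadrature, weighted by exponent:
  (1·δa/a)² = (1×0.0276)² = 0.000761;  (1·δb/b)² = (1×0.0311)² = 0.000969
δA/A = √(0.00173) = 0.0416

4.16%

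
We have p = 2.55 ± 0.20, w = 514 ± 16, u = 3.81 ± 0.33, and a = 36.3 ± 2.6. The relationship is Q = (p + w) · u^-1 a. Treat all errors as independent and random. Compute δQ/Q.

0.117

Let h = p + w = 517. δh = √(δp² + δw²) = √(0.0400 + 256) = 16.0, so δh/h = 0.0310.
Q is then a monomial in h, u, a:
δQ/Q = √((δh/h)² + (-1·δu/u)² + (1·δa/a)²) = √(0.000960 + 0.00750 + 0.00513) = 0.117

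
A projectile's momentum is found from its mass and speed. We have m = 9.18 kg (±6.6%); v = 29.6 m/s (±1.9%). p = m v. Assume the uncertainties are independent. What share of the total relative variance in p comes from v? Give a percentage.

7.65%

(δp/p)² = (1·δm/m)² + (1·δv/v)²
  m term: (1×0.0660)² = 0.00436
  v term: (1×0.0190)² = 0.000361
Total = 0.00472. Share from v = 0.000361/0.00472 = 0.0765.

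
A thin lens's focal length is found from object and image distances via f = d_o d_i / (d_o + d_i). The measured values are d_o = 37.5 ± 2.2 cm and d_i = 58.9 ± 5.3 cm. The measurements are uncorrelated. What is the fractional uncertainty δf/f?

∂f/∂d_o = (d_i/(d_o+d_i))² = 0.373;  ∂f/∂d_i = (d_o/(d_o+d_i))² = 0.151
δf = √((∂f/∂d_o · δd_o)² + (∂f/∂d_i · δd_i)²) = √(0.675 + 0.643) = 1.15 cm
f = 22.9 cm, so δf/f = 1.15/22.9 = 0.0501.

0.0501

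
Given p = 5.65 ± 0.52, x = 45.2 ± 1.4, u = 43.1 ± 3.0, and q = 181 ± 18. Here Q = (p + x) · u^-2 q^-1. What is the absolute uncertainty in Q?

Let w = p + x = 50.9. δw = √(δp² + δx²) = √(0.270 + 1.96) = 1.49, so δw/w = 0.0294.
Q is then a monomial in w, u, q:
δQ/Q = √((δw/w)² + (-2·δu/u)² + (-1·δq/q)²) = √(0.000863 + 0.0194 + 0.00989) = 0.174
Q = 0.000151, so δQ = 0.174 × 0.000151 = 2.63e-05.

2.63e-05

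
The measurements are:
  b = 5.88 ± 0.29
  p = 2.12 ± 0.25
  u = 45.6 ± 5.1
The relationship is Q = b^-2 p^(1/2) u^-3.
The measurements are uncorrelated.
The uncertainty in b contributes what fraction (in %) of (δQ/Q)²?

7.74%

(δQ/Q)² = (-2·δb/b)² + (½·δp/p)² + (-3·δu/u)²
  b term: (-2×0.0493)² = 0.00973
  p term: (0.5×0.118)² = 0.00348
  u term: (-3×0.112)² = 0.113
Total = 0.126. Share from b = 0.00973/0.126 = 0.0774.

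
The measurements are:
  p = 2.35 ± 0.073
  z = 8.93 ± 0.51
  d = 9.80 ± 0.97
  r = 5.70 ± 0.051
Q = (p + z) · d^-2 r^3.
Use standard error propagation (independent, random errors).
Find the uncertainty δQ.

4.46

Let u = p + z = 11.3. δu = √(δp² + δz²) = √(0.00533 + 0.260) = 0.515, so δu/u = 0.0457.
Q is then a monomial in u, d, r:
δQ/Q = √((δu/u)² + (-2·δd/d)² + (3·δr/r)²) = √(0.00209 + 0.0392 + 0.000720) = 0.205
Q = 21.8, so δQ = 0.205 × 21.8 = 4.46.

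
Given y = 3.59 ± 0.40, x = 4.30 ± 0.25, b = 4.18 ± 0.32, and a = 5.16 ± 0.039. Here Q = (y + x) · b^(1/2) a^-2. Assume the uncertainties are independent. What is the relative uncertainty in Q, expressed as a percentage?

Let u = y + x = 7.89. δu = √(δy² + δx²) = √(0.160 + 0.0625) = 0.472, so δu/u = 0.0598.
Q is then a monomial in u, b, a:
δQ/Q = √((δu/u)² + (½·δb/b)² + (-2·δa/a)²) = √(0.00357 + 0.00147 + 0.000229) = 0.0726

7.26%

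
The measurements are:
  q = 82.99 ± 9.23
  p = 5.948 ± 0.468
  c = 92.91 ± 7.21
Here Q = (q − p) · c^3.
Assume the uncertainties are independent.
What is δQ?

1.62e+07

Let u = q − p = 77.04. δu = √(δq² + δp²) = √(85.2 + 0.219) = 9.24, so δu/u = 0.120.
Q is then a monomial in u, c:
δQ/Q = √((δu/u)² + (3·δc/c)²) = √(0.0144 + 0.0542) = 0.262
Q = 6.179e+07, so δQ = 0.262 × 6.179e+07 = 1.62e+07.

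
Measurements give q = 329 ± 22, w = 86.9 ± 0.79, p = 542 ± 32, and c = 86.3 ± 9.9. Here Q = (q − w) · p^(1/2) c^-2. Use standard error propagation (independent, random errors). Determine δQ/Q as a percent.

Let u = q − w = 242. δu = √(δq² + δw²) = √(484 + 0.624) = 22.0, so δu/u = 0.0909.
Q is then a monomial in u, p, c:
δQ/Q = √((δu/u)² + (½·δp/p)² + (-2·δc/c)²) = √(0.00827 + 0.000871 + 0.0526) = 0.249

24.9%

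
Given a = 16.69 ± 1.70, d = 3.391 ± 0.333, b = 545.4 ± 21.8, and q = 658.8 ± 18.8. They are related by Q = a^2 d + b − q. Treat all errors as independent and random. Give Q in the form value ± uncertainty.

Let p = a^2·d = 944.6. δp/p = √((2·δa/a)² + (1·δd/d)²) = √(0.0415 + 0.00964) = 0.226, so δp = 214.
Q = p + b − q: δQ = √(δp² + δb² + δq²) = √(45600 + 475 + 353) = 216
Q = 831.2.

831.2 ± 216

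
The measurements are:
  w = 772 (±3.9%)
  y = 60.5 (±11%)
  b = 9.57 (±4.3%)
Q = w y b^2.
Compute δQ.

Each factor contributes (exponent × relative error)² to (δQ/Q)²:
  (1·δw/w)² = (1×0.0390)² = 0.00152;  (1·δy/y)² = (1×0.110)² = 0.0121;  (2·δb/b)² = (2×0.0430)² = 0.00740
δQ/Q = √(0.0210) = 0.145
Q = 4.28e+06, so δQ = 0.145 × 4.28e+06 = 6.2e+05.

6.2e+05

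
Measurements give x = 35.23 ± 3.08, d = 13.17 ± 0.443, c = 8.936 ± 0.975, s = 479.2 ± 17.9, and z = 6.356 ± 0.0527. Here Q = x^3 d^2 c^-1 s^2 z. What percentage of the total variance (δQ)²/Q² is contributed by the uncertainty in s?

6.14%

(δQ/Q)² = (3·δx/x)² + (2·δd/d)² + (-1·δc/c)² + (2·δs/s)² + (1·δz/z)²
  x term: (3×0.0874)² = 0.0688
  d term: (2×0.0336)² = 0.00453
  c term: (-1×0.109)² = 0.0119
  s term: (2×0.0374)² = 0.00558
  z term: (1×0.00829)² = 6.87e-05
Total = 0.0909. Share from s = 0.00558/0.0909 = 0.0614.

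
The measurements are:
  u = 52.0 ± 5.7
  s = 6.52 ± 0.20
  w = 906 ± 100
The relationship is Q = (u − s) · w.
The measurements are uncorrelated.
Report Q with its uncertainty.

Let h = u − s = 45.5. δh = √(δu² + δs²) = √(32.5 + 0.0400) = 5.70, so δh/h = 0.125.
Q is then a monomial in h, w:
δQ/Q = √((δh/h)² + (1·δw/w)²) = √(0.0157 + 0.0122) = 0.167
Q = 41200, so δQ = 0.167 × 41200 = 6880.

41200 ± 6880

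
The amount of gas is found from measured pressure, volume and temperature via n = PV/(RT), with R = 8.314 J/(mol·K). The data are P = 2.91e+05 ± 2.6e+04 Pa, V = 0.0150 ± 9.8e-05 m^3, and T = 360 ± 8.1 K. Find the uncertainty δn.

0.135 mol

Each factor contributes (exponent × relative error)² to (δn/n)²:
  (1·δP/P)² = (1×0.0893)² = 0.00798;  (1·δV/V)² = (1×0.00653)² = 4.27e-05;  (-1·δT/T)² = (-1×0.0225)² = 0.000506
δn/n = √(0.00853) = 0.0924
n = 1.46 mol, so δn = 0.0924 × 1.46 = 0.135 mol.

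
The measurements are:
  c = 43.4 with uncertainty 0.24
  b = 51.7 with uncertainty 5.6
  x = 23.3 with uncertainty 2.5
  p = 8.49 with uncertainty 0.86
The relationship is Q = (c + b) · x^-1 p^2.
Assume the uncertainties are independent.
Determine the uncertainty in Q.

69.6

Let u = c + b = 95.1. δu = √(δc² + δb²) = √(0.0576 + 31.4) = 5.61, so δu/u = 0.0589.
Q is then a monomial in u, x, p:
δQ/Q = √((δu/u)² + (-1·δx/x)² + (2·δp/p)²) = √(0.00347 + 0.0115 + 0.0410) = 0.237
Q = 294, so δQ = 0.237 × 294 = 69.6.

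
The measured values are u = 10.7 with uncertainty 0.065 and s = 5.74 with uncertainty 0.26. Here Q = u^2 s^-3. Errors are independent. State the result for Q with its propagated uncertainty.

0.605 ± 0.0826

Since Q is a product/quotient, work with relative uncertainties:
  (2·δu/u)² = (2×0.00607)² = 0.000148;  (-3·δs/s)² = (-3×0.0453)² = 0.0185
δQ/Q = √(0.0186) = 0.136
Q = 0.605, so δQ = 0.136 × 0.605 = 0.0826.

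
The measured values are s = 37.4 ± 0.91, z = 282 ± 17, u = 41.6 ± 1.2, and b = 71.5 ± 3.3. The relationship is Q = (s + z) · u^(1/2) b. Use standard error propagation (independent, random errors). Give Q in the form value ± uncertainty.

(1.47 ± 0.106) × 10^5

Let w = s + z = 319. δw = √(δs² + δz²) = √(0.828 + 289) = 17.0, so δw/w = 0.0533.
Q is then a monomial in w, u, b:
δQ/Q = √((δw/w)² + (½·δu/u)² + (1·δb/b)²) = √(0.00284 + 0.000208 + 0.00213) = 0.0720
Q = 1.47e+05, so δQ = 0.0720 × 1.47e+05 = 10600.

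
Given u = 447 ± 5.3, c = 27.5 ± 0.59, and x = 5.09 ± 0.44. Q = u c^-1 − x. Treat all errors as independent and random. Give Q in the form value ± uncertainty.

Let p = u·c^-1 = 16.3. δp/p = √((1·δu/u)² + (-1·δc/c)²) = √(0.000141 + 0.000460) = 0.0245, so δp = 0.398.
Q = p − x: δQ = √(δp² + δx²) = √(0.159 + 0.194) = 0.594
Q = 11.2.

11.2 ± 0.594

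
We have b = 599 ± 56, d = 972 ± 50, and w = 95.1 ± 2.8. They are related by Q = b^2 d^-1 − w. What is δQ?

Let p = b^2·d^-1 = 369. δp/p = √((2·δb/b)² + (-1·δd/d)²) = √(0.0350 + 0.00265) = 0.194, so δp = 71.6.
Q = p − w: δQ = √(δp² + δw²) = √(5120 + 7.84) = 71.6

71.6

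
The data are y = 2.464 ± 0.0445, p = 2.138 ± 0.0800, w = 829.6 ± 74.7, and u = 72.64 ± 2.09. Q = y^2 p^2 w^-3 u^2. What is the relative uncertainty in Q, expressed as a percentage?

Since Q is a product/quotient, work with relative uncertainties:
  (2·δy/y)² = (2×0.0181)² = 0.00130;  (2·δp/p)² = (2×0.0374)² = 0.00560;  (-3·δw/w)² = (-3×0.0900)² = 0.0730;  (2·δu/u)² = (2×0.0288)² = 0.00331
δQ/Q = √(0.0832) = 0.288

28.8%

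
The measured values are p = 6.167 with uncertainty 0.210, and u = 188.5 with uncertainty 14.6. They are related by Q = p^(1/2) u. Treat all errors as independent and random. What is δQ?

Products/powers → add relative errors in quadrature, weighted by exponent:
  (½·δp/p)² = (0.5×0.0341)² = 0.000290;  (1·δu/u)² = (1×0.0775)² = 0.00600
δQ/Q = √(0.00629) = 0.0793
Q = 468.1, so δQ = 0.0793 × 468.1 = 37.1.

37.1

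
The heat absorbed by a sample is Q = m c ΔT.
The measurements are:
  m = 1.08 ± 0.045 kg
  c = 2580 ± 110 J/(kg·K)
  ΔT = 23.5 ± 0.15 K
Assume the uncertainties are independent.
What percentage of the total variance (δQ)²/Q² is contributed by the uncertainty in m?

48.3%

(δQ/Q)² = (1·δm/m)² + (1·δc/c)² + (1·δΔT/ΔT)²
  m term: (1×0.0417)² = 0.00174
  c term: (1×0.0426)² = 0.00182
  ΔT term: (1×0.00638)² = 4.07e-05
Total = 0.00359. Share from m = 0.00174/0.00359 = 0.483.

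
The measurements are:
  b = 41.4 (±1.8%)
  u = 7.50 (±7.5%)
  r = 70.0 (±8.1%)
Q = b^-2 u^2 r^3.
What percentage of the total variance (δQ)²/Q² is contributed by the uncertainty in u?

27.2%

(δQ/Q)² = (-2·δb/b)² + (2·δu/u)² + (3·δr/r)²
  b term: (-2×0.0180)² = 0.00130
  u term: (2×0.0750)² = 0.0225
  r term: (3×0.0810)² = 0.0590
Total = 0.0828. Share from u = 0.0225/0.0828 = 0.272.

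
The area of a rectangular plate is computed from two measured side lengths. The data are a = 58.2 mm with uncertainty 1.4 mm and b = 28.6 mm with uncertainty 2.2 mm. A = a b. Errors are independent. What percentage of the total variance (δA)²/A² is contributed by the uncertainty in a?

8.91%

(δA/A)² = (1·δa/a)² + (1·δb/b)²
  a term: (1×0.0241)² = 0.000579
  b term: (1×0.0769)² = 0.00592
Total = 0.00650. Share from a = 0.000579/0.00650 = 0.0891.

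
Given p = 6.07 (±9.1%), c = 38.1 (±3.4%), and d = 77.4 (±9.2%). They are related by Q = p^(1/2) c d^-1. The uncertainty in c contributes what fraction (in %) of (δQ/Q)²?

9.89%

(δQ/Q)² = (½·δp/p)² + (1·δc/c)² + (-1·δd/d)²
  p term: (0.5×0.0910)² = 0.00207
  c term: (1×0.0340)² = 0.00116
  d term: (-1×0.0920)² = 0.00846
Total = 0.0117. Share from c = 0.00116/0.0117 = 0.0989.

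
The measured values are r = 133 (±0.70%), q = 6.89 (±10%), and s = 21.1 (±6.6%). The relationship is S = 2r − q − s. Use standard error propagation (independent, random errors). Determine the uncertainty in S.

2.43

For a sum/difference, combine absolute errors in quadrature:
  (2·δr)² = 3.47;  (δq)² = 0.475;  (δs)² = 1.94
δS = √(5.88) = 2.43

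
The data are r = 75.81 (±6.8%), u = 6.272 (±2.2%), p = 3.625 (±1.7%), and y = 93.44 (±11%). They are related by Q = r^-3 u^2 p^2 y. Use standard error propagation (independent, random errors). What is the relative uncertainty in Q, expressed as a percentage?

For a monomial Q ∝ r^-3, u^2, p^2, y, fractional errors add in quadrature:
  (-3·δr/r)² = (-3×0.0680)² = 0.0416;  (2·δu/u)² = (2×0.0220)² = 0.00194;  (2·δp/p)² = (2×0.0170)² = 0.00116;  (1·δy/y)² = (1×0.110)² = 0.0121
δQ/Q = √(0.0568) = 0.238

23.8%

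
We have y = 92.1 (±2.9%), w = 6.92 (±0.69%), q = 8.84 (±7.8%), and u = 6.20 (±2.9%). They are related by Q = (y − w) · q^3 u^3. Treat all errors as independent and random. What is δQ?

Let h = y − w = 85.2. δh = √(δy² + δw²) = √(7.13 + 0.00228) = 2.67, so δh/h = 0.0314.
Q is then a monomial in h, q, u:
δQ/Q = √((δh/h)² + (3·δq/q)² + (3·δu/u)²) = √(0.000984 + 0.0548 + 0.00757) = 0.252
Q = 1.4e+07, so δQ = 0.252 × 1.4e+07 = 3.53e+06.

3.53e+06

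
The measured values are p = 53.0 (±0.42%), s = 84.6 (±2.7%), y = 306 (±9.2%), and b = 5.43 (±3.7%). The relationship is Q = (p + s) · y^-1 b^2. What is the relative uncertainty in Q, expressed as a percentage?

11.9%

Let u = p + s = 138. δu = √(δp² + δs²) = √(0.0496 + 5.22) = 2.30, so δu/u = 0.0167.
Q is then a monomial in u, y, b:
δQ/Q = √((δu/u)² + (-1·δy/y)² + (2·δb/b)²) = √(0.000278 + 0.00846 + 0.00548) = 0.119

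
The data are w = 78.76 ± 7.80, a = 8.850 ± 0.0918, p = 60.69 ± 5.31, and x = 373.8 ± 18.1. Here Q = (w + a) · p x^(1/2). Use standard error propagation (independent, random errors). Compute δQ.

13100

Let u = w + a = 87.61. δu = √(δw² + δa²) = √(60.8 + 0.00843) = 7.80, so δu/u = 0.0890.
Q is then a monomial in u, p, x:
δQ/Q = √((δu/u)² + (1·δp/p)² + (½·δx/x)²) = √(0.00793 + 0.00766 + 0.000586) = 0.127
Q = 102800, so δQ = 0.127 × 102800 = 13100.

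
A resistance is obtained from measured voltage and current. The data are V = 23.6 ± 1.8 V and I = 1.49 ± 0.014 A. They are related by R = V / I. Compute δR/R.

Relative error in a monomial: (δR/R)² = Σ (nᵢ · δxᵢ/xᵢ)².
  (1·δV/V)² = (1×0.0763)² = 0.00582;  (-1·δI/I)² = (-1×0.00940)² = 8.83e-05
δR/R = √(0.00591) = 0.0768

0.0768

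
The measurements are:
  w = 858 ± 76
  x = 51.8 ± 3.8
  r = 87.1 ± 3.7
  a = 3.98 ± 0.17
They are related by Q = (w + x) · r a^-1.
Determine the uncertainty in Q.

Let u = w + x = 910. δu = √(δw² + δx²) = √(5780 + 14.4) = 76.1, so δu/u = 0.0836.
Q is then a monomial in u, r, a:
δQ/Q = √((δu/u)² + (1·δr/r)² + (-1·δa/a)²) = √(0.00700 + 0.00180 + 0.00182) = 0.103
Q = 19900, so δQ = 0.103 × 19900 = 2050.

2050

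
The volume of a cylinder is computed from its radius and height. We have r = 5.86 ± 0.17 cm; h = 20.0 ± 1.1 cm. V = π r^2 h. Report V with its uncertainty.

Relative error in a monomial: (δV/V)² = Σ (nᵢ · δxᵢ/xᵢ)².
  (2·δr/r)² = (2×0.0290)² = 0.00337;  (1·δh/h)² = (1×0.0550)² = 0.00303
δV/V = √(0.00639) = 0.0799
V = 2160 cm^3, so δV = 0.0799 × 2160 = 172 cm^3.

2160 ± 172 cm^3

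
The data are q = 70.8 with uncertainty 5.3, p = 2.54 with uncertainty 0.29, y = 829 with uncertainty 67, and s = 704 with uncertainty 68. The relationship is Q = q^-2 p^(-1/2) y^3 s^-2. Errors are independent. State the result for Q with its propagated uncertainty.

For a monomial Q ∝ q^-2, p^(-1/2), y^3, s^-2, fractional errors add in quadrature:
  (-2·δq/q)² = (-2×0.0749)² = 0.0224;  (−½·δp/p)² = (-0.5×0.114)² = 0.00326;  (3·δy/y)² = (3×0.0808)² = 0.0588;  (-2·δs/s)² = (-2×0.0966)² = 0.0373
δQ/Q = √(0.122) = 0.349
Q = 0.144, so δQ = 0.349 × 0.144 = 0.0502.

0.144 ± 0.0502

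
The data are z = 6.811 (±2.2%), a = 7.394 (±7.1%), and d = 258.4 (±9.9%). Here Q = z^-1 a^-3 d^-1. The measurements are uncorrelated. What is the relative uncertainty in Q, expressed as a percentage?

Q is a product of powers, so relative uncertainties combine in quadrature:
  (-1·δz/z)² = (-1×0.0220)² = 0.000484;  (-3·δa/a)² = (-3×0.0710)² = 0.0454;  (-1·δd/d)² = (-1×0.0990)² = 0.00980
δQ/Q = √(0.0557) = 0.236

23.6%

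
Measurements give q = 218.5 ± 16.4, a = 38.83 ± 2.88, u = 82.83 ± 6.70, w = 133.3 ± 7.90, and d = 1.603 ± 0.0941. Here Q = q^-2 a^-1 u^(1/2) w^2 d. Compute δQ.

Q is a product of powers, so relative uncertainties combine in quadrature:
  (-2·δq/q)² = (-2×0.0751)² = 0.0225;  (-1·δa/a)² = (-1×0.0742)² = 0.00550;  (½·δu/u)² = (0.5×0.0809)² = 0.00164;  (2·δw/w)² = (2×0.0593)² = 0.0140;  (1·δd/d)² = (1×0.0587)² = 0.00345
δQ/Q = √(0.0472) = 0.217
Q = 0.1398, so δQ = 0.217 × 0.1398 = 0.0304.

0.0304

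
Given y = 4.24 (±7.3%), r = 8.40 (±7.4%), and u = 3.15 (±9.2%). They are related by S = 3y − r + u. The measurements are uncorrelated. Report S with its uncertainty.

7.47 ± 1.15

For a sum/difference, combine absolute errors in quadrature:
  (3·δy)² = 0.862;  (δr)² = 0.386;  (δu)² = 0.0840
δS = √(1.33) = 1.15
S = 7.47.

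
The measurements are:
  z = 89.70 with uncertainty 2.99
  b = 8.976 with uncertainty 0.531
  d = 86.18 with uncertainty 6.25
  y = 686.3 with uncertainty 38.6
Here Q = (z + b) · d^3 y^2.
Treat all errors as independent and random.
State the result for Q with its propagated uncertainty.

(2.975 ± 0.734) × 10^13

Let u = z + b = 98.68. δu = √(δz² + δb²) = √(8.94 + 0.282) = 3.04, so δu/u = 0.0308.
Q is then a monomial in u, d, y:
δQ/Q = √((δu/u)² + (3·δd/d)² + (2·δy/y)²) = √(0.000947 + 0.0473 + 0.0127) = 0.247
Q = 2.975e+13, so δQ = 0.247 × 2.975e+13 = 7.34e+12.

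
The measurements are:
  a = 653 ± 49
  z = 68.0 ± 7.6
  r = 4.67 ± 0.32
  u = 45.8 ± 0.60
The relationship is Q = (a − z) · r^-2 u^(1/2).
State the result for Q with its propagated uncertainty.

182 ± 29.3

Let w = a − z = 585. δw = √(δa² + δz²) = √(2400 + 57.8) = 49.6, so δw/w = 0.0848.
Q is then a monomial in w, r, u:
δQ/Q = √((δw/w)² + (-2·δr/r)² + (½·δu/u)²) = √(0.00718 + 0.0188 + 4.29e-05) = 0.161
Q = 182, so δQ = 0.161 × 182 = 29.3.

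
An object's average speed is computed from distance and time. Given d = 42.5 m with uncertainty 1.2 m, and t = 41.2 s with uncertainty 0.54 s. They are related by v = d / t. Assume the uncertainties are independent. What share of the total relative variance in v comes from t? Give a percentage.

17.7%

(δv/v)² = (1·δd/d)² + (-1·δt/t)²
  d term: (1×0.0282)² = 0.000797
  t term: (-1×0.0131)² = 0.000172
Total = 0.000969. Share from t = 0.000172/0.000969 = 0.177.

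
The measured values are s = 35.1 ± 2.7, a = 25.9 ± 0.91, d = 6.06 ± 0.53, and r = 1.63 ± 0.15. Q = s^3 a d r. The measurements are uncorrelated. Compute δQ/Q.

Each factor contributes (exponent × relative error)² to (δQ/Q)²:
  (3·δs/s)² = (3×0.0769)² = 0.0533;  (1·δa/a)² = (1×0.0351)² = 0.00123;  (1·δd/d)² = (1×0.0875)² = 0.00765;  (1·δr/r)² = (1×0.0920)² = 0.00847
δQ/Q = √(0.0706) = 0.266

0.266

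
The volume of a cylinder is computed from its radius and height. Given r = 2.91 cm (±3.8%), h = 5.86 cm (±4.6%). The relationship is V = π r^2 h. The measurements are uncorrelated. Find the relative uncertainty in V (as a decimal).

0.0888

Since V is a product/quotient, work with relative uncertainties:
  (2·δr/r)² = (2×0.0380)² = 0.00578;  (1·δh/h)² = (1×0.0460)² = 0.00212
δV/V = √(0.00789) = 0.0888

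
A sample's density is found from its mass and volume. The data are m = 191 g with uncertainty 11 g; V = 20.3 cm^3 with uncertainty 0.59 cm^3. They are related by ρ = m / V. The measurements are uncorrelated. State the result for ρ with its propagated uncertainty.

9.41 ± 0.607 g/cm^3

Each factor contributes (exponent × relative error)² to (δρ/ρ)²:
  (1·δm/m)² = (1×0.0576)² = 0.00332;  (-1·δV/V)² = (-1×0.0291)² = 0.000845
δρ/ρ = √(0.00416) = 0.0645
ρ = 9.41 g/cm^3, so δρ = 0.0645 × 9.41 = 0.607 g/cm^3.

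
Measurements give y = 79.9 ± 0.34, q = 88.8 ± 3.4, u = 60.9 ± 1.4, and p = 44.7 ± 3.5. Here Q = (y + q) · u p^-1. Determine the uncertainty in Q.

Let w = y + q = 169. δw = √(δy² + δq²) = √(0.116 + 11.6) = 3.42, so δw/w = 0.0203.
Q is then a monomial in w, u, p:
δQ/Q = √((δw/w)² + (1·δu/u)² + (-1·δp/p)²) = √(0.000410 + 0.000528 + 0.00613) = 0.0841
Q = 230, so δQ = 0.0841 × 230 = 19.3.

19.3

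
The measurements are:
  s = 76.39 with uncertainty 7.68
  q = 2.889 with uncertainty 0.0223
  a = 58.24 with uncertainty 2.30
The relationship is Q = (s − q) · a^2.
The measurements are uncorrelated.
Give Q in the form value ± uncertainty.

249300 ± 32700

Let u = s − q = 73.50. δu = √(δs² + δq²) = √(59.0 + 0.000497) = 7.68, so δu/u = 0.104.
Q is then a monomial in u, a:
δQ/Q = √((δu/u)² + (2·δa/a)²) = √(0.0109 + 0.00624) = 0.131
Q = 249300, so δQ = 0.131 × 249300 = 32700.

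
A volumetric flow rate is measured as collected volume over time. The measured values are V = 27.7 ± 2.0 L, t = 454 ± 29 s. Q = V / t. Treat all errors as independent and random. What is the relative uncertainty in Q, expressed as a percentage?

For a monomial Q ∝ V, t^-1, fractional errors add in quadrature:
  (1·δV/V)² = (1×0.0722)² = 0.00521;  (-1·δt/t)² = (-1×0.0639)² = 0.00408
δQ/Q = √(0.00929) = 0.0964

9.64%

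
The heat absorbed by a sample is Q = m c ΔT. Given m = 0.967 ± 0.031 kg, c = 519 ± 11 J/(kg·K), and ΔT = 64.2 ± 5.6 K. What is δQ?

3070 J

Since Q is a product/quotient, work with relative uncertainties:
  (1·δm/m)² = (1×0.0321)² = 0.00103;  (1·δc/c)² = (1×0.0212)² = 0.000449;  (1·δΔT/ΔT)² = (1×0.0872)² = 0.00761
δQ/Q = √(0.00909) = 0.0953
Q = 32200 J, so δQ = 0.0953 × 32200 = 3070 J.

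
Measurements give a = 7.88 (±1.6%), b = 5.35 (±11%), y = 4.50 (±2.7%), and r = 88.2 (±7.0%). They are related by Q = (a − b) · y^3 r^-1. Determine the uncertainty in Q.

Let u = a − b = 2.53. δu = √(δa² + δb²) = √(0.0159 + 0.346) = 0.602, so δu/u = 0.238.
Q is then a monomial in u, y, r:
δQ/Q = √((δu/u)² + (3·δy/y)² + (-1·δr/r)²) = √(0.0566 + 0.00656 + 0.00490) = 0.261
Q = 2.61, so δQ = 0.261 × 2.61 = 0.682.

0.682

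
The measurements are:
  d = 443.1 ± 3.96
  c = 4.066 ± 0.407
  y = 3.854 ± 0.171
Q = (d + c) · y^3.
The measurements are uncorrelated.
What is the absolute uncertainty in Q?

Let u = d + c = 447.2. δu = √(δd² + δc²) = √(15.7 + 0.166) = 3.98, so δu/u = 0.00890.
Q is then a monomial in u, y:
δQ/Q = √((δu/u)² + (3·δy/y)²) = √(7.93e-05 + 0.0177) = 0.133
Q = 25600, so δQ = 0.133 × 25600 = 3410.

3410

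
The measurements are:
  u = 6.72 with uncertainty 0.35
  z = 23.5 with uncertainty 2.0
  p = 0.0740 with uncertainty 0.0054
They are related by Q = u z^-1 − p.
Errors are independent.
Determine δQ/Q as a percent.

Let w = u·z^-1 = 0.286. δw/w = √((1·δu/u)² + (-1·δz/z)²) = √(0.00271 + 0.00724) = 0.0998, so δw = 0.0285.
Q = w − p: δQ = √(δw² + δp²) = √(0.000814 + 2.92e-05) = 0.0290
Q = 0.212, so δQ/Q = 0.0290/0.212 = 0.137.

13.7%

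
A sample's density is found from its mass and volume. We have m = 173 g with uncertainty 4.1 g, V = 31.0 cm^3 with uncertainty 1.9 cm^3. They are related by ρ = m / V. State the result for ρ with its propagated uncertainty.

ρ is a product of powers, so relative uncertainties combine in quadrature:
  (1·δm/m)² = (1×0.0237)² = 0.000562;  (-1·δV/V)² = (-1×0.0613)² = 0.00376
δρ/ρ = √(0.00432) = 0.0657
ρ = 5.58 g/cm^3, so δρ = 0.0657 × 5.58 = 0.367 g/cm^3.

5.58 ± 0.367 g/cm^3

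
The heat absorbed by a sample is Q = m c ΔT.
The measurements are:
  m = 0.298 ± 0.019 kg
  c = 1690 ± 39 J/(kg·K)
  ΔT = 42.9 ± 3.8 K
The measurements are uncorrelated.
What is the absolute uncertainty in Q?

2410 J

Q is a product of powers, so relative uncertainties combine in quadrature:
  (1·δm/m)² = (1×0.0638)² = 0.00407;  (1·δc/c)² = (1×0.0231)² = 0.000533;  (1·δΔT/ΔT)² = (1×0.0886)² = 0.00785
δQ/Q = √(0.0124) = 0.112
Q = 21600 J, so δQ = 0.112 × 21600 = 2410 J.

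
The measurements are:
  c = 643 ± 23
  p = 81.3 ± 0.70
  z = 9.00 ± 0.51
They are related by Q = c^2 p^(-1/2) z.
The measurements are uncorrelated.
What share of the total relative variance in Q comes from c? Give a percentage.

(δQ/Q)² = (2·δc/c)² + (−½·δp/p)² + (1·δz/z)²
  c term: (2×0.0358)² = 0.00512
  p term: (-0.5×0.00861)² = 1.85e-05
  z term: (1×0.0567)² = 0.00321
Total = 0.00835. Share from c = 0.00512/0.00835 = 0.613.

61.3%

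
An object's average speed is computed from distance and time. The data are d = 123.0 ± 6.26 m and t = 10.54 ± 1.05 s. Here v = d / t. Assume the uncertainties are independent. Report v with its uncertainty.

11.67 ± 1.31 m/s

Each factor contributes (exponent × relative error)² to (δv/v)²:
  (1·δd/d)² = (1×0.0509)² = 0.00259;  (-1·δt/t)² = (-1×0.0996)² = 0.00992
δv/v = √(0.0125) = 0.112
v = 11.67 m/s, so δv = 0.112 × 11.67 = 1.31 m/s.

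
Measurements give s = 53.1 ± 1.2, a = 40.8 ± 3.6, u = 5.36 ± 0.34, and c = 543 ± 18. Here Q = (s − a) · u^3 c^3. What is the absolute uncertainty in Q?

1.14e+11

Let w = s − a = 12.3. δw = √(δs² + δa²) = √(1.44 + 13.0) = 3.79, so δw/w = 0.309.
Q is then a monomial in w, u, c:
δQ/Q = √((δw/w)² + (3·δu/u)² + (3·δc/c)²) = √(0.0952 + 0.0362 + 0.00989) = 0.376
Q = 3.03e+11, so δQ = 0.376 × 3.03e+11 = 1.14e+11.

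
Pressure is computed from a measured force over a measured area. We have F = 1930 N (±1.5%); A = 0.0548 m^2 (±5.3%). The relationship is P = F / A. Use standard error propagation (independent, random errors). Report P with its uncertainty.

Since P is a product/quotient, work with relative uncertainties:
  (1·δF/F)² = (1×0.0150)² = 0.000225;  (-1·δA/A)² = (-1×0.0530)² = 0.00281
δP/P = √(0.00303) = 0.0551
P = 35200 Pa, so δP = 0.0551 × 35200 = 1940 Pa.

35200 ± 1940 Pa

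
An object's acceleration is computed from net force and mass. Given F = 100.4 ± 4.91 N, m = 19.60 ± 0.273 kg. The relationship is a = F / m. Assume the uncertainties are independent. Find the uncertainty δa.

Since a is a product/quotient, work with relative uncertainties:
  (1·δF/F)² = (1×0.0489)² = 0.00239;  (-1·δm/m)² = (-1×0.0139)² = 0.000194
δa/a = √(0.00259) = 0.0508
a = 5.122 m/s^2, so δa = 0.0508 × 5.122 = 0.260 m/s^2.

0.260 m/s^2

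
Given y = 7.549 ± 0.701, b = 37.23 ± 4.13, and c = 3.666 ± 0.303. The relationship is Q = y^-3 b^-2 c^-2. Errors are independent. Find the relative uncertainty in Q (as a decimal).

0.393

Q is a product of powers, so relative uncertainties combine in quadrature:
  (-3·δy/y)² = (-3×0.0929)² = 0.0776;  (-2·δb/b)² = (-2×0.111)² = 0.0492;  (-2·δc/c)² = (-2×0.0827)² = 0.0273
δQ/Q = √(0.154) = 0.393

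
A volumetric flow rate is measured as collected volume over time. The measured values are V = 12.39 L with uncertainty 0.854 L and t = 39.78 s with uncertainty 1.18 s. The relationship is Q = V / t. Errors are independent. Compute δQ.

0.0234 L/s

Relative error in a monomial: (δQ/Q)² = Σ (nᵢ · δxᵢ/xᵢ)².
  (1·δV/V)² = (1×0.0689)² = 0.00475;  (-1·δt/t)² = (-1×0.0297)² = 0.000880
δQ/Q = √(0.00563) = 0.0750
Q = 0.3115 L/s, so δQ = 0.0750 × 0.3115 = 0.0234 L/s.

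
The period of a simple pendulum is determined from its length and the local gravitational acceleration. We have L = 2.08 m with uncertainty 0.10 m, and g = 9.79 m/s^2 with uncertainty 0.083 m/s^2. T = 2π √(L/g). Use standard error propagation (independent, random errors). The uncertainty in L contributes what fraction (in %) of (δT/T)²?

97.0%

(δT/T)² = (½·δL/L)² + (−½·δg/g)²
  L term: (0.5×0.0481)² = 0.000578
  g term: (-0.5×0.00848)² = 1.8e-05
Total = 0.000596. Share from L = 0.000578/0.000596 = 0.970.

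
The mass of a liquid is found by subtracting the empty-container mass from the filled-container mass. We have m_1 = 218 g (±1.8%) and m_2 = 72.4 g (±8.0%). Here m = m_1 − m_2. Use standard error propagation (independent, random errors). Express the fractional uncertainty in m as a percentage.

4.80%

m is a linear combination, so absolute uncertainties add in quadrature:
  (δm_1)² = 15.4;  (δm_2)² = 33.5
δm = √(48.9) = 7.00 g
m = 146 g, so δm/m = 7.00/146 = 0.0480.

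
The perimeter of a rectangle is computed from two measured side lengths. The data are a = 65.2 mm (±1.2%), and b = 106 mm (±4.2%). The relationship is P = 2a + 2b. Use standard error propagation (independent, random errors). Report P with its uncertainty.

Absolute uncertainties add in quadrature for a linear combination:
  (2·δa)² = 2.45;  (2·δb)² = 79.3
δP = √(81.7) = 9.04 mm
P = 342 mm.

342 ± 9.04 mm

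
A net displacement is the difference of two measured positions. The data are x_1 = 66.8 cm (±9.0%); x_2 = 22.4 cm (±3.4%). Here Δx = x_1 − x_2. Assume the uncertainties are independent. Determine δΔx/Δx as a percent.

13.6%

Absolute uncertainties add in quadrature for a linear combination:
  (δx_1)² = 36.1;  (δx_2)² = 0.580
δΔx = √(36.7) = 6.06 cm
Δx = 44.4 cm, so δΔx/Δx = 6.06/44.4 = 0.136.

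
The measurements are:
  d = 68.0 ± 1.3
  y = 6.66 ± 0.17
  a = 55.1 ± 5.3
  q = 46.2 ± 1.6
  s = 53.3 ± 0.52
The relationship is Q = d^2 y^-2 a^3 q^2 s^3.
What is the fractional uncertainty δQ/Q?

0.305

Since Q is a product/quotient, work with relative uncertainties:
  (2·δd/d)² = (2×0.0191)² = 0.00146;  (-2·δy/y)² = (-2×0.0255)² = 0.00261;  (3·δa/a)² = (3×0.0962)² = 0.0833;  (2·δq/q)² = (2×0.0346)² = 0.00480;  (3·δs/s)² = (3×0.00976)² = 0.000857
δQ/Q = √(0.0930) = 0.305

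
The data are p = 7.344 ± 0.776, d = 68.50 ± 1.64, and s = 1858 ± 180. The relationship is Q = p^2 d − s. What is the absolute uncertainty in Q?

Let w = p^2·d = 3695. δw/w = √((2·δp/p)² + (1·δd/d)²) = √(0.0447 + 0.000573) = 0.213, so δw = 786.
Q = w − s: δQ = √(δw² + δs²) = √(6.17e+05 + 32400) = 806

806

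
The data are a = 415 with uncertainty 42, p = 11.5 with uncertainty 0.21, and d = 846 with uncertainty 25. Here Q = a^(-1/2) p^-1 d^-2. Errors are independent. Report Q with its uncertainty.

Q is a product of powers, so relative uncertainties combine in quadrature:
  (−½·δa/a)² = (-0.5×0.101)² = 0.00256;  (-1·δp/p)² = (-1×0.0183)² = 0.000333;  (-2·δd/d)² = (-2×0.0296)² = 0.00349
δQ/Q = √(0.00639) = 0.0799
Q = 5.96e-09, so δQ = 0.0799 × 5.96e-09 = 4.77e-10.

(5.96 ± 0.477) × 10^-9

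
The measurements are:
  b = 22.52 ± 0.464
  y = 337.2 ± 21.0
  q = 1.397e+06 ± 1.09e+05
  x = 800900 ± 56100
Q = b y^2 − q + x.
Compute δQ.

Let p = b·y^2 = 2.561e+06. δp/p = √((1·δb/b)² + (2·δy/y)²) = √(0.000425 + 0.0155) = 0.126, so δp = 3.23e+05.
Q = p − q + x: δQ = √(δp² + δq² + δx²) = √(1.05e+11 + 1.19e+10 + 3.15e+09) = 3.46e+05

3.46e+05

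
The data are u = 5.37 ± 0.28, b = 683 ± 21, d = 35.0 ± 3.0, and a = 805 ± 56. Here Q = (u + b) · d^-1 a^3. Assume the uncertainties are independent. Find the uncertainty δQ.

2.34e+09

Let w = u + b = 688. δw = √(δu² + δb²) = √(0.0784 + 441) = 21.0, so δw/w = 0.0305.
Q is then a monomial in w, d, a:
δQ/Q = √((δw/w)² + (-1·δd/d)² + (3·δa/a)²) = √(0.000931 + 0.00735 + 0.0436) = 0.228
Q = 1.03e+10, so δQ = 0.228 × 1.03e+10 = 2.34e+09.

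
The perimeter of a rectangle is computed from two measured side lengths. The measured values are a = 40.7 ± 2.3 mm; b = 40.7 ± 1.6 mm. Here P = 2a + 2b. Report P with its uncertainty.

163 ± 5.60 mm

Absolute uncertainties add in quadrature for a linear combination:
  (2·δa)² = 21.2;  (2·δb)² = 10.2
δP = √(31.4) = 5.60 mm
P = 163 mm.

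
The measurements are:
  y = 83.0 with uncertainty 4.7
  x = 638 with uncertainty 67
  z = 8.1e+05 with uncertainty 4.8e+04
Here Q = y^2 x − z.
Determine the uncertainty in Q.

Let p = y^2·x = 4.4e+06. δp/p = √((2·δy/y)² + (1·δx/x)²) = √(0.0128 + 0.0110) = 0.154, so δp = 6.79e+05.
Q = p − z: δQ = √(δp² + δz²) = √(4.61e+11 + 2.3e+09) = 6.81e+05

6.81e+05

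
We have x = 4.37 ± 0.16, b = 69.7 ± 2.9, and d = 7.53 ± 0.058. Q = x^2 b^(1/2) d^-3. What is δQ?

0.0297

For a monomial Q ∝ x^2, b^(1/2), d^-3, fractional errors add in quadrature:
  (2·δx/x)² = (2×0.0366)² = 0.00536;  (½·δb/b)² = (0.5×0.0416)² = 0.000433;  (-3·δd/d)² = (-3×0.00770)² = 0.000534
δQ/Q = √(0.00633) = 0.0796
Q = 0.373, so δQ = 0.0796 × 0.373 = 0.0297.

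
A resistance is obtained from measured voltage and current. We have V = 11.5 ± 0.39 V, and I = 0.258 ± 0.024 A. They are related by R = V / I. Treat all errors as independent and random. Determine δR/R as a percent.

Since R is a product/quotient, work with relative uncertainties:
  (1·δV/V)² = (1×0.0339)² = 0.00115;  (-1·δI/I)² = (-1×0.0930)² = 0.00865
δR/R = √(0.00980) = 0.0990

9.90%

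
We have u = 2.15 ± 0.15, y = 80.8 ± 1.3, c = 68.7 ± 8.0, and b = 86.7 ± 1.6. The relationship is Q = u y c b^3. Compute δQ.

Products/powers → add relative errors in quadrature, weighted by exponent:
  (1·δu/u)² = (1×0.0698)² = 0.00487;  (1·δy/y)² = (1×0.0161)² = 0.000259;  (1·δc/c)² = (1×0.116)² = 0.0136;  (3·δb/b)² = (3×0.0185)² = 0.00307
δQ/Q = √(0.0218) = 0.147
Q = 7.78e+09, so δQ = 0.147 × 7.78e+09 = 1.15e+09.

1.15e+09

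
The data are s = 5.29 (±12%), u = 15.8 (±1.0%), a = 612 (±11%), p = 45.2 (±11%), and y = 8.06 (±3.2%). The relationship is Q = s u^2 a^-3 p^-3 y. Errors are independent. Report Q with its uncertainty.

Products/powers → add relative errors in quadrature, weighted by exponent:
  (1·δs/s)² = (1×0.120)² = 0.0144;  (2·δu/u)² = (2×0.0100)² = 0.000400;  (-3·δa/a)² = (-3×0.110)² = 0.109;  (-3·δp/p)² = (-3×0.110)² = 0.109;  (1·δy/y)² = (1×0.0320)² = 0.00102
δQ/Q = √(0.234) = 0.483
Q = 5.03e-10, so δQ = 0.483 × 5.03e-10 = 2.43e-10.

(5.03 ± 2.43) × 10^-10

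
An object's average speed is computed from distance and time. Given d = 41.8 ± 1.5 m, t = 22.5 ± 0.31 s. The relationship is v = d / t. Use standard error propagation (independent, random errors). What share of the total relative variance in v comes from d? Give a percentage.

(δv/v)² = (1·δd/d)² + (-1·δt/t)²
  d term: (1×0.0359)² = 0.00129
  t term: (-1×0.0138)² = 0.000190
Total = 0.00148. Share from d = 0.00129/0.00148 = 0.872.

87.2%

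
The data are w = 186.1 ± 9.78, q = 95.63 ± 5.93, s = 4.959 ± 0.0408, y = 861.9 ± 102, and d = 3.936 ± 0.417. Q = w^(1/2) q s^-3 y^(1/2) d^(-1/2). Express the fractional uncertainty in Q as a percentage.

Q is a product of powers, so relative uncertainties combine in quadrature:
  (½·δw/w)² = (0.5×0.0526)² = 0.000690;  (1·δq/q)² = (1×0.0620)² = 0.00385;  (-3·δs/s)² = (-3×0.00823)² = 0.000609;  (½·δy/y)² = (0.5×0.118)² = 0.00350;  (−½·δd/d)² = (-0.5×0.106)² = 0.00281
δQ/Q = √(0.0115) = 0.107

10.7%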